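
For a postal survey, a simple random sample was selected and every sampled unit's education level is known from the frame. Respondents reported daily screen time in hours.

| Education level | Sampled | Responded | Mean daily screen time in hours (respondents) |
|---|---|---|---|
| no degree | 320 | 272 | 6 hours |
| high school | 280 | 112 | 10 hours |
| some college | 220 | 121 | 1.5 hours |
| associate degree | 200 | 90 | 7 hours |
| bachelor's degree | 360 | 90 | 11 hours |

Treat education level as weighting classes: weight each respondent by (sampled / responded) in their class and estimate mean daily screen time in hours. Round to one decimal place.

7.5

Class response rates: no degree 272/320 = 85%, high school 112/280 = 40%, some college 121/220 = 55%, associate degree 90/200 = 45%, bachelor's degree 90/360 = 25%.
Inverse-response-rate weighting restores each class to its sampled count, so class totals weight by n_sampled:
  no degree: 320 × 6 = 1920
  high school: 280 × 10 = 2800
  some college: 220 × 1.5 = 330
  associate degree: 200 × 7 = 1400
  bachelor's degree: 360 × 11 = 3960
Adjusted estimate = 10,410 / 1,380 = 7.54348 → 7.5.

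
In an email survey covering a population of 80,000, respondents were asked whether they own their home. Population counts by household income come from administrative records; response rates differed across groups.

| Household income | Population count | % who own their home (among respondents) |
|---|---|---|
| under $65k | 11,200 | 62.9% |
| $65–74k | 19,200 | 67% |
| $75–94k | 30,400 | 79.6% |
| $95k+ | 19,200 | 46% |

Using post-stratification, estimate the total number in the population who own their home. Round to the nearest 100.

Estimated count per cell = population count × respondent percentage:
  under $65k: 11,200 × 62.9% = 7044.8
  $65–74k: 19,200 × 67% = 12,864
  $75–94k: 30,400 × 79.6% = 24198.4
  $95k+: 19,200 × 46% = 8832
Estimated total = 52939.2 → 52,900.

52,900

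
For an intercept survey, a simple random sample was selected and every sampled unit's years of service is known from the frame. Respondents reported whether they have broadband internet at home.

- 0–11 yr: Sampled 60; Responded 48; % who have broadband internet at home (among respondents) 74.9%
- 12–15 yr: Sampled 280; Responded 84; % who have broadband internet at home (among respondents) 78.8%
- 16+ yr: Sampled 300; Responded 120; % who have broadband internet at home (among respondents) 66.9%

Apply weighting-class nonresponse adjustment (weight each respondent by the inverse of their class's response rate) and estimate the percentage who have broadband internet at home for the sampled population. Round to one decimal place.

72.9%

Class response rates: 0–11 yr 48/60 = 80%, 12–15 yr 84/280 = 30%, 16+ yr 120/300 = 40%.
Inverse-response-rate weighting restores each class to its sampled count, so class totals weight by n_sampled:
  0–11 yr: 60 × 74.9 = 4494
  12–15 yr: 280 × 78.8 = 22,064
  16+ yr: 300 × 66.9 = 20,070
Adjusted estimate = 46,628 / 640 = 72.8563 → 72.9%.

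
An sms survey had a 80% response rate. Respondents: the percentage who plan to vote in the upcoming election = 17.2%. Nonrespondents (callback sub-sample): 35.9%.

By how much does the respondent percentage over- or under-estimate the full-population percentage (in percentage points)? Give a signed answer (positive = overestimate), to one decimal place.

Nonresponse fraction = 1 − 0.8 = 0.2.
Bias = (nonresponse fraction) × (respondent percentage − nonrespondent percentage)
     = 0.2 × (17.2 − 35.9) = 0.2 × -18.7 = -3.74.

-3.7 percentage points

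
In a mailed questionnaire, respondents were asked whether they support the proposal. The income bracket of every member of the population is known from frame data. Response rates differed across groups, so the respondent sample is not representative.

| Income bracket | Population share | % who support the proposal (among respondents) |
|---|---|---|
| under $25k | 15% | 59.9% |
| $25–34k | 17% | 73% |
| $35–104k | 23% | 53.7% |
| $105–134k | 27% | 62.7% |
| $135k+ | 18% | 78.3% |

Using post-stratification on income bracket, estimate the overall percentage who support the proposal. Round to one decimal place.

Reweight to the known income bracket distribution:
  under $25k: 0.15 × 59.9 = 8.985
  $25–34k: 0.17 × 73 = 12.41
  $35–104k: 0.23 × 53.7 = 12.351
  $105–134k: 0.27 × 62.7 = 16.929
  $135k+: 0.18 × 78.3 = 14.094
Post-stratified estimate = 64.769 → 64.8%.

64.8%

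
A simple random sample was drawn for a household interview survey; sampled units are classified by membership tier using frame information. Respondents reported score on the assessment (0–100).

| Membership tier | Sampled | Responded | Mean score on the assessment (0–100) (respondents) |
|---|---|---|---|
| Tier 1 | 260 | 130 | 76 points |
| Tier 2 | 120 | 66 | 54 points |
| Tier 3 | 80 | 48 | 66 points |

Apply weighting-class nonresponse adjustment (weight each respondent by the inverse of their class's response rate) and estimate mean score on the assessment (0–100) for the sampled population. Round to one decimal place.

68.5

Response rates by class: Tier 1 130/260 = 50%, Tier 2 66/120 = 55%, Tier 3 48/80 = 60%.
With weight = n_sampled/n_responded per class, the weighted class total is n_sampled:
  Tier 1: 260 × 76 = 19,760
  Tier 2: 120 × 54 = 6480
  Tier 3: 80 × 66 = 5280
Adjusted estimate = 31,520 / 460 = 68.5217 → 68.5.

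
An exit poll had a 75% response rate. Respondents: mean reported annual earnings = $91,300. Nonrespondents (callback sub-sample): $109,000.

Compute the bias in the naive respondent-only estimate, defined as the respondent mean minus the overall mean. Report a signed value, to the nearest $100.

Nonresponse fraction = 1 − 0.75 = 0.25.
Bias = (nonresponse fraction) × (respondent mean − nonrespondent mean)
     = 0.25 × (91,300 − 109,000) = 0.25 × -17,700 = -4425.

-$4,400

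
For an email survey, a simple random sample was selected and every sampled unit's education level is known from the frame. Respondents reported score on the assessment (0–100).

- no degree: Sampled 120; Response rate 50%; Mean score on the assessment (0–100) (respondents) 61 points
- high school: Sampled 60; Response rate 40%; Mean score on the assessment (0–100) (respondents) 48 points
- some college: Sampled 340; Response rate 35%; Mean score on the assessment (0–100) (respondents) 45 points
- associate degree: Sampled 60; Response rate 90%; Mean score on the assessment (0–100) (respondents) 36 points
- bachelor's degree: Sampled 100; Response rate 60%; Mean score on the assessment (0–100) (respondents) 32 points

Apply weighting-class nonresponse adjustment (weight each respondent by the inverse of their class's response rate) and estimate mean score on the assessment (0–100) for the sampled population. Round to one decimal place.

45.4

Inverse-response-rate weighting restores each class to its sampled count, so class totals weight by n_sampled:
  no degree: 120 × 61 = 7320
  high school: 60 × 48 = 2880
  some college: 340 × 45 = 15,300
  associate degree: 60 × 36 = 2160
  bachelor's degree: 100 × 32 = 3200
Adjusted estimate = 30,860 / 680 = 45.3824 → 45.4.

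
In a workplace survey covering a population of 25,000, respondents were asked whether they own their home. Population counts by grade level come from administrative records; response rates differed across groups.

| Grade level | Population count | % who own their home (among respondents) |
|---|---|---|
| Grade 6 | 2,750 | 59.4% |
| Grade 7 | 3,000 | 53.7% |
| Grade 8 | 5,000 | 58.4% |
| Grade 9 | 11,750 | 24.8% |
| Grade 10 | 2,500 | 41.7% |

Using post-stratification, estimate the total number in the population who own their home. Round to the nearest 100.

10,100

Apply each group's respondent rate to its population count:
  Grade 6: 2,750 × 59.4% = 1633.5
  Grade 7: 3,000 × 53.7% = 1611
  Grade 8: 5,000 × 58.4% = 2920
  Grade 9: 11,750 × 24.8% = 2914
  Grade 10: 2,500 × 41.7% = 1042.5
Estimated total = 10,121 → 10,100.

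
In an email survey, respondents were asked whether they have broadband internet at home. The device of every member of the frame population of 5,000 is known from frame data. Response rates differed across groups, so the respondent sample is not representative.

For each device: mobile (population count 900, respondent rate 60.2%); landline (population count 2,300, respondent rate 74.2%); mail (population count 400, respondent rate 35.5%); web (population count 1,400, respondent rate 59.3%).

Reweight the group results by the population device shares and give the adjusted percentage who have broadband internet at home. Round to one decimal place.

64.4%

Reweight to the known device distribution:
  mobile: (900/5,000) × 60.2 = 10.836
  landline: (2,300/5,000) × 74.2 = 34.132
  mail: (400/5,000) × 35.5 = 2.84
  web: (1,400/5,000) × 59.3 = 16.604
Post-stratified estimate = 64.412 → 64.4%.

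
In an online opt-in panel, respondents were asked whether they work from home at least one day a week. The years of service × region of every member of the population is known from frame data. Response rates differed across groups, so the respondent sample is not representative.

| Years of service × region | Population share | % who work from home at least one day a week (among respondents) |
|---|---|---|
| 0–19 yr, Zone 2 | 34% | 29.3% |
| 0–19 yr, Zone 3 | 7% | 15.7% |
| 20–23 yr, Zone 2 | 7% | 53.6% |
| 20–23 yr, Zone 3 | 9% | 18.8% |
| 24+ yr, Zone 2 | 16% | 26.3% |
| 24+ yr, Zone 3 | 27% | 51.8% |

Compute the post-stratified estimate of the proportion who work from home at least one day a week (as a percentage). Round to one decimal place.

34.7%

Post-stratification weights by population share, not respondent share:
  0–19 yr, Zone 2: 0.34 × 29.3 = 9.962
  0–19 yr, Zone 3: 0.07 × 15.7 = 1.099
  20–23 yr, Zone 2: 0.07 × 53.6 = 3.752
  20–23 yr, Zone 3: 0.09 × 18.8 = 1.692
  24+ yr, Zone 2: 0.16 × 26.3 = 4.208
  24+ yr, Zone 3: 0.27 × 51.8 = 13.986
Post-stratified estimate = 34.699 → 34.7%.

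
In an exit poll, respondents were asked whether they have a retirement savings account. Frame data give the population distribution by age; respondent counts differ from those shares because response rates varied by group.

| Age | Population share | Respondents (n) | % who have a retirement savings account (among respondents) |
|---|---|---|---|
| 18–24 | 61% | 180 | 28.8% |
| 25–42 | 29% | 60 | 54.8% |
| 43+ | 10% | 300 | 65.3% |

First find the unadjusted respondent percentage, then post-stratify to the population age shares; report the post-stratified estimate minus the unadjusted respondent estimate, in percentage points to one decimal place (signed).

-12.0 percentage points

Without adjustment, the pooled respondent share is:
  (180/540)×28.8 + (60/540)×54.8 + (300/540)×65.3 = 51.9667%
Reweighting by population age shares:
  0.61×28.8 + 0.29×54.8 + 0.1×65.3 = 39.99%
Difference = 39.99 − 51.9667 = -11.9767 pp.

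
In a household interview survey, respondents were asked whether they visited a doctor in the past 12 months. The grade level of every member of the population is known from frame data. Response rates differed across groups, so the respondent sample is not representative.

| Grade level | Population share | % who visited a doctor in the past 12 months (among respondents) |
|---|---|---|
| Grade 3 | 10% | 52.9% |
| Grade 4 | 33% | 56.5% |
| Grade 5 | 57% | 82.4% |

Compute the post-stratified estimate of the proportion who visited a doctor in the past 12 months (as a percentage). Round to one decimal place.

70.9%

Post-stratification weights by population share, not respondent share:
  Grade 3: 0.1 × 52.9 = 5.29
  Grade 4: 0.33 × 56.5 = 18.645
  Grade 5: 0.57 × 82.4 = 46.968
Post-stratified estimate = 70.903 → 70.9%.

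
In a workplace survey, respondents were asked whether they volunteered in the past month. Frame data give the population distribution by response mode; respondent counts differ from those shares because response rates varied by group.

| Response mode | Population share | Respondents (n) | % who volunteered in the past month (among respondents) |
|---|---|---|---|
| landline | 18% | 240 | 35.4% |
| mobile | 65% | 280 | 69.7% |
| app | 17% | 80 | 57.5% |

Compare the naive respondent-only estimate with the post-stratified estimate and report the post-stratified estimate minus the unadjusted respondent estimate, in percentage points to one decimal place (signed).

+7.1 percentage points

Without adjustment, the pooled respondent share is:
  (240/600)×35.4 + (280/600)×69.7 + (80/600)×57.5 = 54.3533%
Post-stratified estimate weights by population shares:
  0.18×35.4 + 0.65×69.7 + 0.17×57.5 = 61.452%
Difference = 61.452 − 54.3533 = 7.0987 pp.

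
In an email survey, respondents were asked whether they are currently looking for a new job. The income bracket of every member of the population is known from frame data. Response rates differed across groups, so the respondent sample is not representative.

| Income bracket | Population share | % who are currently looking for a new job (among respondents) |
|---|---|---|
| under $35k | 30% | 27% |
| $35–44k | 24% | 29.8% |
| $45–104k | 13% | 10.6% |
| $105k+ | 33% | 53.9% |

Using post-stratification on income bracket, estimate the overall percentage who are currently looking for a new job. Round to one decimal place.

Post-stratification weights by population share, not respondent share:
  under $35k: 0.3 × 27 = 8.1
  $35–44k: 0.24 × 29.8 = 7.152
  $45–104k: 0.13 × 10.6 = 1.378
  $105k+: 0.33 × 53.9 = 17.787
Post-stratified estimate = 34.417 → 34.4%.

34.4%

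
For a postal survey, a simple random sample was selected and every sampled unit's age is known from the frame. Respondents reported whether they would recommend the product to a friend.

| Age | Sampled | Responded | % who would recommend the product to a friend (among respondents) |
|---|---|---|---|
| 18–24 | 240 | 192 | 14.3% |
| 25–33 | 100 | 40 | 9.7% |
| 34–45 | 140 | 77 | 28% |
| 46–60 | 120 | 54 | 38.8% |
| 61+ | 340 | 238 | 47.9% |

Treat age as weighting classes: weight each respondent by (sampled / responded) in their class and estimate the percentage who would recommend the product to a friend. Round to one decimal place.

31.1%

Class response rates: 18–24 192/240 = 80%, 25–33 40/100 = 40%, 34–45 77/140 = 55%, 46–60 54/120 = 45%, 61+ 238/340 = 70%.
Weighting each respondent by the inverse class response rate inflates each class back to its sampled size, so the class weight is n_sampled:
  18–24: 240 × 14.3 = 3432
  25–33: 100 × 9.7 = 970
  34–45: 140 × 28 = 3920
  46–60: 120 × 38.8 = 4656
  61+: 340 × 47.9 = 16,286
Adjusted estimate = 29,264 / 940 = 31.1319 → 31.1%.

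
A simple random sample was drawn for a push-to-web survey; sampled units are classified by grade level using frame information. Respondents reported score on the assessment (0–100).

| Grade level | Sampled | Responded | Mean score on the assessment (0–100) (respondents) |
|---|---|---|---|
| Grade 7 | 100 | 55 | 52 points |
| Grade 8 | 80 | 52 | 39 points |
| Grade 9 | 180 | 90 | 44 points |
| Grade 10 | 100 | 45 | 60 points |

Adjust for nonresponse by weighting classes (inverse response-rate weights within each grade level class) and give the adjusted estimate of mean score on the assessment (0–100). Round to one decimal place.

48.3

Response rates by class: Grade 7 55/100 = 55%, Grade 8 52/80 = 65%, Grade 9 90/180 = 50%, Grade 10 45/100 = 45%.
Each respondent's weight = sampled/responded in their class; summing within a class gives n_sampled, so:
  Grade 7: 100 × 52 = 5200
  Grade 8: 80 × 39 = 3120
  Grade 9: 180 × 44 = 7920
  Grade 10: 100 × 60 = 6000
Adjusted estimate = 22,240 / 460 = 48.3478 → 48.3.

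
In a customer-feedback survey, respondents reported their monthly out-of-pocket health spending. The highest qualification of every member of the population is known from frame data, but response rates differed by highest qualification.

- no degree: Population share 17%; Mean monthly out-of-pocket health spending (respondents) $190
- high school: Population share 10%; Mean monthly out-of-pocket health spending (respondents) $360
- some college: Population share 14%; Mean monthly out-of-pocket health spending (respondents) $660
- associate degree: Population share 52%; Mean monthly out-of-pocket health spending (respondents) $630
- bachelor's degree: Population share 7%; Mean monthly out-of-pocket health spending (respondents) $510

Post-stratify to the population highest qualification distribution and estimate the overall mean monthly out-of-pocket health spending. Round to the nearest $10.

Post-stratification weights by population share, not respondent share:
  no degree: 0.17 × 190 = 32.3
  high school: 0.1 × 360 = 36
  some college: 0.14 × 660 = 92.4
  associate degree: 0.52 × 630 = 327.6
  bachelor's degree: 0.07 × 510 = 35.7
Post-stratified estimate = 524 → $520.

$520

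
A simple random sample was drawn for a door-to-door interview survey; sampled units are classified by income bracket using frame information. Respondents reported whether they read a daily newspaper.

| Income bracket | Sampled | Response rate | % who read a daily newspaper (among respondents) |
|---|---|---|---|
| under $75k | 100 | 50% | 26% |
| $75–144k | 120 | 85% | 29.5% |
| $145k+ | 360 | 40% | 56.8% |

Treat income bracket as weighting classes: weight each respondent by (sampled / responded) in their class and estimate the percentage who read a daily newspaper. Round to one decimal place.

45.8%

With weight = n_sampled/n_responded per class, the weighted class total is n_sampled:
  under $75k: 100 × 26 = 2600
  $75–144k: 120 × 29.5 = 3540
  $145k+: 360 × 56.8 = 20,448
Adjusted estimate = 26,588 / 580 = 45.8414 → 45.8%.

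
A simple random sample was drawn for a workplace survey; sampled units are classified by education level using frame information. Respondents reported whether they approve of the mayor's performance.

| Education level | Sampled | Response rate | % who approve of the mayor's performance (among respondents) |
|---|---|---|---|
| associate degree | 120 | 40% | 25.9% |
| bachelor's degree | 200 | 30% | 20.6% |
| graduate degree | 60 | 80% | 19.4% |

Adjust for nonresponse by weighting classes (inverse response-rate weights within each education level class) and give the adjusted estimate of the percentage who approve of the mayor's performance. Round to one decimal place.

Each respondent's weight = sampled/responded in their class; summing within a class gives n_sampled, so:
  associate degree: 120 × 25.9 = 3108
  bachelor's degree: 200 × 20.6 = 4120
  graduate degree: 60 × 19.4 = 1164
Adjusted estimate = 8392 / 380 = 22.0842 → 22.1%.

22.1%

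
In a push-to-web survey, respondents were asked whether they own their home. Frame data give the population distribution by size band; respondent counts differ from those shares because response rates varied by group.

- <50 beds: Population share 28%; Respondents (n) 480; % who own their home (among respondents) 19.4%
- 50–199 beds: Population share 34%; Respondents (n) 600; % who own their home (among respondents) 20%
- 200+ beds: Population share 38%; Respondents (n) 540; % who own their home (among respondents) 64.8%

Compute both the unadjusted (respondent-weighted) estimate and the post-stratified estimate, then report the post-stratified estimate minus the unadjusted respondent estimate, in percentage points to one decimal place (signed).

Naive respondent-only estimate (weights = respondent counts):
  (480/1620)×19.4 + (600/1620)×20 + (540/1620)×64.8 = 34.7556%
Post-stratifying to population shares instead:
  0.28×19.4 + 0.34×20 + 0.38×64.8 = 36.856%
Difference = 36.856 − 34.7556 = 2.1004 pp.

+2.1 percentage points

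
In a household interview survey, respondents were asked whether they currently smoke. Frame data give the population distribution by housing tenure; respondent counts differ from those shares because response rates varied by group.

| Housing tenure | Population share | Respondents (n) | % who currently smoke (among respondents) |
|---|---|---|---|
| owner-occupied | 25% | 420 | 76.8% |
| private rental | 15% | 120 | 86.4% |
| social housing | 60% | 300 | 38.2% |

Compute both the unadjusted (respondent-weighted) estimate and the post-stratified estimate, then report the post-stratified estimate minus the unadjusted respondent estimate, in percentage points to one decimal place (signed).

Without adjustment, the pooled respondent share is:
  (420/840)×76.8 + (120/840)×86.4 + (300/840)×38.2 = 64.3857%
Post-stratified estimate weights by population shares:
  0.25×76.8 + 0.15×86.4 + 0.6×38.2 = 55.08%
Difference = 55.08 − 64.3857 = -9.3057 pp.

-9.3 percentage points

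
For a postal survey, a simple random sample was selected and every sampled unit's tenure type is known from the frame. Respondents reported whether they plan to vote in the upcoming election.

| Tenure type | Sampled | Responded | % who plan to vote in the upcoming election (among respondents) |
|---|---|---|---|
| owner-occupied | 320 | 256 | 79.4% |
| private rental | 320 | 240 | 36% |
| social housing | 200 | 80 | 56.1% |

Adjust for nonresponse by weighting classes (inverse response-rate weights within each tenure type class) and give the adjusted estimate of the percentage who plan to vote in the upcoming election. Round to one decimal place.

Response rates by class: owner-occupied 256/320 = 80%, private rental 240/320 = 75%, social housing 80/200 = 40%.
With weight = n_sampled/n_responded per class, the weighted class total is n_sampled:
  owner-occupied: 320 × 79.4 = 25,408
  private rental: 320 × 36 = 11,520
  social housing: 200 × 56.1 = 11,220
Adjusted estimate = 48,148 / 840 = 57.319 → 57.3%.

57.3%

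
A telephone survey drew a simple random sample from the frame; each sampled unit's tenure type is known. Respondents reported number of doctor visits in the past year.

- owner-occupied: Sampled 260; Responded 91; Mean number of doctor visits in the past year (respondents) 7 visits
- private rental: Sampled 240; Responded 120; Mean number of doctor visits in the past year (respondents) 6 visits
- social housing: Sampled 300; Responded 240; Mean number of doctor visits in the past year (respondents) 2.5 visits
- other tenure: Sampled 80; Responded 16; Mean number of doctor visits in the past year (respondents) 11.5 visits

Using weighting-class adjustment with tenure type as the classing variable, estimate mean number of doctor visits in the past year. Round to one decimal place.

Class response rates: owner-occupied 91/260 = 35%, private rental 120/240 = 50%, social housing 240/300 = 80%, other tenure 16/80 = 20%.
Weighting each respondent by the inverse class response rate inflates each class back to its sampled size, so the class weight is n_sampled:
  owner-occupied: 260 × 7 = 1820
  private rental: 240 × 6 = 1440
  social housing: 300 × 2.5 = 750
  other tenure: 80 × 11.5 = 920
Adjusted estimate = 4930 / 880 = 5.60227 → 5.6.

5.6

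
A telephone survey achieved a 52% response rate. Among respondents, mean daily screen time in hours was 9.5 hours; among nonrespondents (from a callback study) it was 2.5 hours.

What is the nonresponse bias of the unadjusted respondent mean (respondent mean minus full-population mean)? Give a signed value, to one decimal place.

+3.4

Nonresponse fraction = 1 − 0.52 = 0.48.
Bias = (nonresponse fraction) × (respondent mean − nonrespondent mean)
     = 0.48 × (9.5 − 2.5) = 0.48 × 7 = 3.36.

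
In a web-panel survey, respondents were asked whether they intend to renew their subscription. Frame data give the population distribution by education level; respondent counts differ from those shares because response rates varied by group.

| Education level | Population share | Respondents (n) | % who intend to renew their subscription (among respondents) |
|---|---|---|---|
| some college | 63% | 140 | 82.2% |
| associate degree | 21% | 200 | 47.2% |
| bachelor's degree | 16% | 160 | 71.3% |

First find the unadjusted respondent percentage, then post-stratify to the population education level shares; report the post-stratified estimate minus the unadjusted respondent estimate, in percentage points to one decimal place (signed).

+8.4 percentage points

Naive respondent-only estimate (weights = respondent counts):
  (140/500)×82.2 + (200/500)×47.2 + (160/500)×71.3 = 64.712%
Reweighting by population education level shares:
  0.63×82.2 + 0.21×47.2 + 0.16×71.3 = 73.106%
Difference = 73.106 − 64.712 = 8.394 pp.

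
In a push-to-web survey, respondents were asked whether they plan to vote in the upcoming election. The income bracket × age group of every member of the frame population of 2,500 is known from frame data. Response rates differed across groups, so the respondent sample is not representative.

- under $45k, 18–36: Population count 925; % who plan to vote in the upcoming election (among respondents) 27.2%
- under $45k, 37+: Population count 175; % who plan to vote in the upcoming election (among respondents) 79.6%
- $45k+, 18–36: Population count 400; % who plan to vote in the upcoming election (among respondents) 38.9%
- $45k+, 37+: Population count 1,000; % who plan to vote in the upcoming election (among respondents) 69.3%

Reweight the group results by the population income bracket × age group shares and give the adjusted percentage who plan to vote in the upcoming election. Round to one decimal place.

49.6%

Each cell contributes population-share × respondent value:
  under $45k, 18–36: (925/2,500) × 27.2 = 10.064
  under $45k, 37+: (175/2,500) × 79.6 = 5.572
  $45k+, 18–36: (400/2,500) × 38.9 = 6.224
  $45k+, 37+: (1,000/2,500) × 69.3 = 27.72
Post-stratified estimate = 49.58 → 49.6%.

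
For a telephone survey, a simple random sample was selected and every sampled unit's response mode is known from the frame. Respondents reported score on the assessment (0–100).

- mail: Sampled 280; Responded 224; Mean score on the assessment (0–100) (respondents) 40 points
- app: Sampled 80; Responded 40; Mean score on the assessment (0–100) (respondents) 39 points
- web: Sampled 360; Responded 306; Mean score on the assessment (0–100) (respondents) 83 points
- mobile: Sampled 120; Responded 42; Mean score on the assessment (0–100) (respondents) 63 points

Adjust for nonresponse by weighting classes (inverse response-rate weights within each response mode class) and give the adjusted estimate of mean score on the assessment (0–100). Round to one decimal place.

Class response rates: mail 224/280 = 80%, app 40/80 = 50%, web 306/360 = 85%, mobile 42/120 = 35%.
With weight = n_sampled/n_responded per class, the weighted class total is n_sampled:
  mail: 280 × 40 = 11,200
  app: 80 × 39 = 3120
  web: 360 × 83 = 29,880
  mobile: 120 × 63 = 7560
Adjusted estimate = 51,760 / 840 = 61.619 → 61.6.

61.6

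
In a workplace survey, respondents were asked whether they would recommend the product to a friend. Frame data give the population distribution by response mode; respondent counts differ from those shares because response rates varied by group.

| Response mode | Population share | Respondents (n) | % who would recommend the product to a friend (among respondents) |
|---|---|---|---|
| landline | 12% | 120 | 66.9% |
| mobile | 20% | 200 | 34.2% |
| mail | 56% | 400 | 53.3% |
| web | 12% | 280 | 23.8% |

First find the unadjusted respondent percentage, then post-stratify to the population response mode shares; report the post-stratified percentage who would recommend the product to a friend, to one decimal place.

47.6%

Without adjustment, the pooled respondent share is:
  (120/1000)×66.9 + (200/1000)×34.2 + (400/1000)×53.3 + (280/1000)×23.8 = 42.852%
Post-stratifying to population shares instead:
  0.12×66.9 + 0.2×34.2 + 0.56×53.3 + 0.12×23.8 = 47.572%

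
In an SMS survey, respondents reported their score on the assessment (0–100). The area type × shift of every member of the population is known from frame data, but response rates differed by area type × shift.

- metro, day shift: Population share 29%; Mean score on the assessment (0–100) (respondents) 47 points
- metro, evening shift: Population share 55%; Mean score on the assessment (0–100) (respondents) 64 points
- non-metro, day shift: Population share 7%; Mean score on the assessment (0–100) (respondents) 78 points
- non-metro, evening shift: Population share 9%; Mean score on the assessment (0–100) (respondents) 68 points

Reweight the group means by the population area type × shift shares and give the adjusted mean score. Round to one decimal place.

Weight each group's respondent value by its population share:
  metro, day shift: 0.29 × 47 = 13.63
  metro, evening shift: 0.55 × 64 = 35.2
  non-metro, day shift: 0.07 × 78 = 5.46
  non-metro, evening shift: 0.09 × 68 = 6.12
Post-stratified estimate = 60.41 → 60.4.

60.4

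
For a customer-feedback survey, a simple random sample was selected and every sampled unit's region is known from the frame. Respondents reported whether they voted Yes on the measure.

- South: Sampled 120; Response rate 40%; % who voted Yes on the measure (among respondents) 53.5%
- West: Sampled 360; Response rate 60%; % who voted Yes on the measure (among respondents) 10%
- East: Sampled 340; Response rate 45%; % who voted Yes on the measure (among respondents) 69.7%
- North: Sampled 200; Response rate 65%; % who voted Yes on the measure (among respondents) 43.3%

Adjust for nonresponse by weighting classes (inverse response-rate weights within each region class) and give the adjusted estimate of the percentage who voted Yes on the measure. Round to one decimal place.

With weight = n_sampled/n_responded per class, the weighted class total is n_sampled:
  South: 120 × 53.5 = 6420
  West: 360 × 10 = 3600
  East: 340 × 69.7 = 23,698
  North: 200 × 43.3 = 8660
Adjusted estimate = 42,378 / 1,020 = 41.5471 → 41.5%.

41.5%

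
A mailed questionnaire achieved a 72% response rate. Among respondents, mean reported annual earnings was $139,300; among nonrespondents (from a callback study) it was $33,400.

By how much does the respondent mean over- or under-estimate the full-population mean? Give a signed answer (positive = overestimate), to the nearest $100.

+$29,700

Nonresponse fraction = 1 − 0.72 = 0.28.
Bias = (nonresponse fraction) × (respondent mean − nonrespondent mean)
     = 0.28 × (139,300 − 33,400) = 0.28 × 105,900 = 29,652.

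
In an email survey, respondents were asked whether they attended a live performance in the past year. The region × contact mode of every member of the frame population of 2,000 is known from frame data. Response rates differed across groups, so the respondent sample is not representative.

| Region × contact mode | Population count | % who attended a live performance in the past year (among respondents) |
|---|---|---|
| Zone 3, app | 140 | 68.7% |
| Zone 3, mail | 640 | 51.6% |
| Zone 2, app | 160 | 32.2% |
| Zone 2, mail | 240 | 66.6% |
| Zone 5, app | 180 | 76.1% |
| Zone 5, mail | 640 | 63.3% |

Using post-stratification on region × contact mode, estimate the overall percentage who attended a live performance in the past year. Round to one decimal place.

Reweight to the known region × contact mode distribution:
  Zone 3, app: (140/2,000) × 68.7 = 4.809
  Zone 3, mail: (640/2,000) × 51.6 = 16.512
  Zone 2, app: (160/2,000) × 32.2 = 2.576
  Zone 2, mail: (240/2,000) × 66.6 = 7.992
  Zone 5, app: (180/2,000) × 76.1 = 6.849
  Zone 5, mail: (640/2,000) × 63.3 = 20.256
Post-stratified estimate = 58.994 → 59.0%.

59.0%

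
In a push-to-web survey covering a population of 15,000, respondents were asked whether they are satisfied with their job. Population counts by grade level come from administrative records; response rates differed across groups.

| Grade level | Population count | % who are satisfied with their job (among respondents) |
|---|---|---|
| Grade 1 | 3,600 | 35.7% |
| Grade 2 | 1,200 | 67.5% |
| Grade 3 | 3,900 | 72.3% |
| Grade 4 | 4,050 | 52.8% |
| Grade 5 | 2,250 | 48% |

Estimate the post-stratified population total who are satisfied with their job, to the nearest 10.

Estimated count per cell = population count × respondent percentage:
  Grade 1: 3,600 × 35.7% = 1285.2
  Grade 2: 1,200 × 67.5% = 810
  Grade 3: 3,900 × 72.3% = 2819.7
  Grade 4: 4,050 × 52.8% = 2138.4
  Grade 5: 2,250 × 48% = 1080
Estimated total = 8133.3 → 8,130.

8,130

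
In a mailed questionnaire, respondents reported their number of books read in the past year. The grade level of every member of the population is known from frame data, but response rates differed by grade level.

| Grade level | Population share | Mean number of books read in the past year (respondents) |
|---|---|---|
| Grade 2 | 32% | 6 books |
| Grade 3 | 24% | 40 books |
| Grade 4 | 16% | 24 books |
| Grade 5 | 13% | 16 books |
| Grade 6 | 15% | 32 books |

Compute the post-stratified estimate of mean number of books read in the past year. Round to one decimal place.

Post-stratification weights by population share, not respondent share:
  Grade 2: 0.32 × 6 = 1.92
  Grade 3: 0.24 × 40 = 9.6
  Grade 4: 0.16 × 24 = 3.84
  Grade 5: 0.13 × 16 = 2.08
  Grade 6: 0.15 × 32 = 4.8
Post-stratified estimate = 22.24 → 22.2.

22.2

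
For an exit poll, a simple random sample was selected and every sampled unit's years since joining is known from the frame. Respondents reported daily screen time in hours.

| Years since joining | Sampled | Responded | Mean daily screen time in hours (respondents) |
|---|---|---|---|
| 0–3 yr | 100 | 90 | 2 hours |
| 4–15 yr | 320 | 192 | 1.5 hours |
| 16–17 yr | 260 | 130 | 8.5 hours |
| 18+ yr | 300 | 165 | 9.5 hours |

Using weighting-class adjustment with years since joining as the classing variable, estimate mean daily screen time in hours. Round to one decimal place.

5.9

Class response rates: 0–3 yr 90/100 = 90%, 4–15 yr 192/320 = 60%, 16–17 yr 130/260 = 50%, 18+ yr 165/300 = 55%.
With weight = n_sampled/n_responded per class, the weighted class total is n_sampled:
  0–3 yr: 100 × 2 = 200
  4–15 yr: 320 × 1.5 = 480
  16–17 yr: 260 × 8.5 = 2210
  18+ yr: 300 × 9.5 = 2850
Adjusted estimate = 5740 / 980 = 5.85714 → 5.9.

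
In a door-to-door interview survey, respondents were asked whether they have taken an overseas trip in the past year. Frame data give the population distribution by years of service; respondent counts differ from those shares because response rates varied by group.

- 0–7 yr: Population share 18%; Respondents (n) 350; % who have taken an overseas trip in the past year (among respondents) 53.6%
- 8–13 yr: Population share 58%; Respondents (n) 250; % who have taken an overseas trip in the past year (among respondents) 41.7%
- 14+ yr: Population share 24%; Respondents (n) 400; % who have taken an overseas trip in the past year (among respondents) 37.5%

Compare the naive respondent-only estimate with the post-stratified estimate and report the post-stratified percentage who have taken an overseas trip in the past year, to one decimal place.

Without adjustment, the pooled respondent share is:
  (350/1000)×53.6 + (250/1000)×41.7 + (400/1000)×37.5 = 44.185%
Reweighting by population years of service shares:
  0.18×53.6 + 0.58×41.7 + 0.24×37.5 = 42.834%

42.8%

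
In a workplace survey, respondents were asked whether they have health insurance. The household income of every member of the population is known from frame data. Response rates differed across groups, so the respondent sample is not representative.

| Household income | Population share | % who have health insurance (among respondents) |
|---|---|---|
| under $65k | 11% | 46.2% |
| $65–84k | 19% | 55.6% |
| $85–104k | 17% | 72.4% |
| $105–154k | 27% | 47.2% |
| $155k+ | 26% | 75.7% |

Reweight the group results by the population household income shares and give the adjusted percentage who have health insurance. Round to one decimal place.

Each cell contributes population-share × respondent value:
  under $65k: 0.11 × 46.2 = 5.082
  $65–84k: 0.19 × 55.6 = 10.564
  $85–104k: 0.17 × 72.4 = 12.308
  $105–154k: 0.27 × 47.2 = 12.744
  $155k+: 0.26 × 75.7 = 19.682
Post-stratified estimate = 60.38 → 60.4%.

60.4%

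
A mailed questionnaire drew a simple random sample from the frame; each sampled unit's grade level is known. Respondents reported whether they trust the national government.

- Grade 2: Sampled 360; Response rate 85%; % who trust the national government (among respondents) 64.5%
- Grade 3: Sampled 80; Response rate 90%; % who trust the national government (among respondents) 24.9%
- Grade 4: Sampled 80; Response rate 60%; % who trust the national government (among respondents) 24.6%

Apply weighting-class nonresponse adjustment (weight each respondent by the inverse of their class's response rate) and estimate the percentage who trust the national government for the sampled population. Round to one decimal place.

52.3%

Each respondent's weight = sampled/responded in their class; summing within a class gives n_sampled, so:
  Grade 2: 360 × 64.5 = 23,220
  Grade 3: 80 × 24.9 = 1992
  Grade 4: 80 × 24.6 = 1968
Adjusted estimate = 27,180 / 520 = 52.2692 → 52.3%.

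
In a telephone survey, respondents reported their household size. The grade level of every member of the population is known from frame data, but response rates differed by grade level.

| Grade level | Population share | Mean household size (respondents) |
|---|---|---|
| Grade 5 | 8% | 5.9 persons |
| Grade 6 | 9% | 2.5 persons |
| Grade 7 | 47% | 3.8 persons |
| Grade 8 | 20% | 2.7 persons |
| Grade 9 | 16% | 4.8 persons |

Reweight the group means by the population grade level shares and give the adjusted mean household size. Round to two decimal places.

Each cell contributes population-share × respondent value:
  Grade 5: 0.08 × 5.9 = 0.472
  Grade 6: 0.09 × 2.5 = 0.225
  Grade 7: 0.47 × 3.8 = 1.786
  Grade 8: 0.2 × 2.7 = 0.54
  Grade 9: 0.16 × 4.8 = 0.768
Post-stratified estimate = 3.791 → 3.79.

3.79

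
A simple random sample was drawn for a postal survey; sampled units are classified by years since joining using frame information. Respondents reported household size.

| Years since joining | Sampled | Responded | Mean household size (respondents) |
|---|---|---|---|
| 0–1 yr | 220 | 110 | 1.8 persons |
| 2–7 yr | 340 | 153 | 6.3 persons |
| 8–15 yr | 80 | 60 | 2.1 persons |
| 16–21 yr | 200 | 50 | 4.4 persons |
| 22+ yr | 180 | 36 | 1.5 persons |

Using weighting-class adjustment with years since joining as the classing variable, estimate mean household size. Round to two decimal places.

Class response rates: 0–1 yr 110/220 = 50%, 2–7 yr 153/340 = 45%, 8–15 yr 60/80 = 75%, 16–21 yr 50/200 = 25%, 22+ yr 36/180 = 20%.
Each respondent's weight = sampled/responded in their class; summing within a class gives n_sampled, so:
  0–1 yr: 220 × 1.8 = 396
  2–7 yr: 340 × 6.3 = 2142
  8–15 yr: 80 × 2.1 = 168
  16–21 yr: 200 × 4.4 = 880
  22+ yr: 180 × 1.5 = 270
Adjusted estimate = 3856 / 1,020 = 3.78039 → 3.78.

3.78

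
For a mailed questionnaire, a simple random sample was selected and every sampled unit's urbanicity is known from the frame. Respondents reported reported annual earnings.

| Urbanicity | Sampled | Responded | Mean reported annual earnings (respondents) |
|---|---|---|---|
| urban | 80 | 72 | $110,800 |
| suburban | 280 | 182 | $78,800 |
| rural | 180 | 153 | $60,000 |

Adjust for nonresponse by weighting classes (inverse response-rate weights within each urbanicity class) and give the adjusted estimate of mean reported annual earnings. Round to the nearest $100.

Response rates by class: urban 72/80 = 90%, suburban 182/280 = 65%, rural 153/180 = 85%.
With weight = n_sampled/n_responded per class, the weighted class total is n_sampled:
  urban: 80 × 110,800 = 8,864,000
  suburban: 280 × 78,800 = 22,064,000
  rural: 180 × 60,000 = 10,800,000
Adjusted estimate = 41,728,000 / 540 = 77274.1 → $77,300.

$77,300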